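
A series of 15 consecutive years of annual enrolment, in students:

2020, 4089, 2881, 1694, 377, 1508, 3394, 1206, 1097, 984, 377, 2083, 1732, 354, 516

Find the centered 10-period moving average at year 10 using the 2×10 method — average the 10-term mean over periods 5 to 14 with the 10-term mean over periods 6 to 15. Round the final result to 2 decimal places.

Sum over 5–14: 377 + 1508 + 3394 + 1206 + 1097 + 984 + 377 + 2083 + 1732 + 354 = 13112
Sum over 6–15: 1508 + 3394 + 1206 + 1097 + 984 + 377 + 2083 + 1732 + 354 + 516 = 13251
CMA at t=10 = (13112 + 13251) / (2·10) = 26363 / 20 = 1318.15

1318.15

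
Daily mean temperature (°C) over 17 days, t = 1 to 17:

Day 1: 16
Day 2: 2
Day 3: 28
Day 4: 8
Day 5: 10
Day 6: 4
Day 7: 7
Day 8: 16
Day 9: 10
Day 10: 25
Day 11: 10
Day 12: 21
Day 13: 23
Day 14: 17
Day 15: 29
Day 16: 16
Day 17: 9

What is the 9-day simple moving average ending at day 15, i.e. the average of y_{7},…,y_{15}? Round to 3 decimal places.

17.556

Sum of periods 7–15: 7 + 16 + 10 + 25 + 10 + 21 + 23 + 17 + 29 = 158
Divide by 9: 158 / 9 = 17.556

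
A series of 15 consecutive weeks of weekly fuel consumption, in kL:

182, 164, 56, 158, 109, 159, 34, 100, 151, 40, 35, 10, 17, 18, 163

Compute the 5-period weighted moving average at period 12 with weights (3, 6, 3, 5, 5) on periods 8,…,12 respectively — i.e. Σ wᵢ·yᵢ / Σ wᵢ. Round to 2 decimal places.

70.50

Weighted sum: 3·100 + 6·151 + 3·40 + 5·35 + 5·10 = 300 + 906 + 120 + 175 + 50 = 1551
Weight total: 3 + 6 + 3 + 5 + 5 = 22
WMA = 1551 / 22 = 70.50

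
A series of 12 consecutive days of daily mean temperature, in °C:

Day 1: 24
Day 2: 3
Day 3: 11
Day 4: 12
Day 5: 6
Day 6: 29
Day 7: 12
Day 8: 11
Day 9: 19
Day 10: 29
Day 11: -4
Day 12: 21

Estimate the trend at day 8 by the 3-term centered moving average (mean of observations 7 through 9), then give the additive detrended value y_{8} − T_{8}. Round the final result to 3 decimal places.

-3.000

Trend T_8 = (12 + 11 + 19) / 3 = 42/3 = 14.00000
Detrended value: 11 − 14.00000 = -3.000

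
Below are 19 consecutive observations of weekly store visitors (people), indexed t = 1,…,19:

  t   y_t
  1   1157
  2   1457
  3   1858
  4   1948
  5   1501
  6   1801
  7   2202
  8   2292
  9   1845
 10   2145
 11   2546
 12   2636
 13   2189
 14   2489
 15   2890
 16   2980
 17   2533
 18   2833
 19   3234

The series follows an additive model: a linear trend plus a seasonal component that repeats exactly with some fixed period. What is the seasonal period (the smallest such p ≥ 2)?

First differences y_{t+1} − y_t: 300, 401, 90, -447, 300, 401, 90, -447, 300, 401, …
The difference pattern repeats every 4 terms and not for any smaller step, so p = 4.

4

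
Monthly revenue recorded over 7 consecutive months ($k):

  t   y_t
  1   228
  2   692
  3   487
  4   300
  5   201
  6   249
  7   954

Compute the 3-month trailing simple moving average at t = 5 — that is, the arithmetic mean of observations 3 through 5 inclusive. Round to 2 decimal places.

Sum of periods 3–5: 487 + 300 + 201 = 988
Divide by 3: 988 / 3 = 329.33

329.33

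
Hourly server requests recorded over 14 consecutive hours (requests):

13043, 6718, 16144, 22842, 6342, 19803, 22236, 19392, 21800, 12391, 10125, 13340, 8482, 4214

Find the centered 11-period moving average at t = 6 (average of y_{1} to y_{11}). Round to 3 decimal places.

15530.545

Sum of periods 1–11: 13043 + 6718 + 16144 + 22842 + 6342 + 19803 + 22236 + 19392 + 21800 + 12391 + 10125 = 170836
Divide by 11: 170836 / 11 = 15530.545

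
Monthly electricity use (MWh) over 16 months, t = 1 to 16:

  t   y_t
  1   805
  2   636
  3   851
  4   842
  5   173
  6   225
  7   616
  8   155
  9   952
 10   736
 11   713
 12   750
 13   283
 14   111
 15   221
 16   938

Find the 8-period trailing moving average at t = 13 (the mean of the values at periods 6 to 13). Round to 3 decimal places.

Sum of periods 6–13: 225 + 616 + 155 + 952 + 736 + 713 + 750 + 283 = 4430
Divide by 8: 4430 / 8 = 553.750

553.750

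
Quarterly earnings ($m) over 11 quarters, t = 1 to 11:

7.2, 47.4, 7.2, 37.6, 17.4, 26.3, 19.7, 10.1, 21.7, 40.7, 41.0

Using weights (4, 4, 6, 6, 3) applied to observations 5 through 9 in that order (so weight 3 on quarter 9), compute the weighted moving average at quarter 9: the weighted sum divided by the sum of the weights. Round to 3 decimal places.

Weighted sum: 4·17.4 + 4·26.3 + 6·19.7 + 6·10.1 + 3·21.7 = 69.6 + 105.2 + 118.2 + 60.6 + 65.1 = 418.7
Weight total: 4 + 4 + 6 + 6 + 3 = 23
WMA = 418.7 / 23 = 18.204

18.204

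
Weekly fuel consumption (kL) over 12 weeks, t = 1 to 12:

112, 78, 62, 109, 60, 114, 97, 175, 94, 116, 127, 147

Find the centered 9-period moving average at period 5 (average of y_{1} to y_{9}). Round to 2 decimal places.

Sum of periods 1–9: 112 + 78 + 62 + 109 + 60 + 114 + 97 + 175 + 94 = 901
Divide by 9: 901 / 9 = 100.11

100.11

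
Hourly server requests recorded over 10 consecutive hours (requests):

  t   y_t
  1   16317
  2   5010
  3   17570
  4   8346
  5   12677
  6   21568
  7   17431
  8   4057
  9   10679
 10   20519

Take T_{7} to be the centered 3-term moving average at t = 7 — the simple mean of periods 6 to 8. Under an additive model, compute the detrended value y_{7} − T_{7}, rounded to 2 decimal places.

3079.00

Trend T_7 = (21568 + 17431 + 4057) / 3 = 43056/3 = 14352.0000
Detrended value: 17431 − 14352.0000 = 3079.00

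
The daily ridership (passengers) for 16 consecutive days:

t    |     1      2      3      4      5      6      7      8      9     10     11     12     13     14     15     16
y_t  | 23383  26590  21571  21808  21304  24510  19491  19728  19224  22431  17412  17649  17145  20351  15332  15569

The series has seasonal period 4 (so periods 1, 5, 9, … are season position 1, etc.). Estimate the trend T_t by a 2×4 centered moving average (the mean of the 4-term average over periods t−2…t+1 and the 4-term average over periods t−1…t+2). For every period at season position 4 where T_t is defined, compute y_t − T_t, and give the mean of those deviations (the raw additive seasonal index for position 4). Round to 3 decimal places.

Season position 4 occurs at t = 4, 8, 12 (where T_t is defined).
t=4: T_4 = 22558.25000; y_4 − T_4 = 21808 − 22558.25000 = -750.25000
t=8: T_8 = 20478.37500; y_8 − T_8 = 19728 − 20478.37500 = -750.37500
t=12: T_12 = 18399.25000; y_12 − T_12 = 17649 − 18399.25000 = -750.25000
Mean deviation: (-750.25000 + -750.37500 + -750.25000) / 3 = -750.292

-750.292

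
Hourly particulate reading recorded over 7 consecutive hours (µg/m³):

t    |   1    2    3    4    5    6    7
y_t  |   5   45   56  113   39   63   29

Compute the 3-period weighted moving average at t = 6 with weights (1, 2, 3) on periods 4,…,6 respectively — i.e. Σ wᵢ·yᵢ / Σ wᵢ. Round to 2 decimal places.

63.33

Weighted sum: 1·113 + 2·39 + 3·63 = 113 + 78 + 189 = 380
Weight total: 1 + 2 + 3 = 6
WMA = 380 / 6 = 63.33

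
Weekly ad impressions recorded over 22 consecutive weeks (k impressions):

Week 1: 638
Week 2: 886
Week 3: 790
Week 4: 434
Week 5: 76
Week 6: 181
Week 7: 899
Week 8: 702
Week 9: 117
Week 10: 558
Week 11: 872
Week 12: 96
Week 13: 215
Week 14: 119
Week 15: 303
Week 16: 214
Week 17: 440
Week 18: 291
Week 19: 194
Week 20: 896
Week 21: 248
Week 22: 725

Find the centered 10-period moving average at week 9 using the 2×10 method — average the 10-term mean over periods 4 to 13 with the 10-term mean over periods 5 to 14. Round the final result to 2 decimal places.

399.25

Sum over 4–13: 434 + 76 + 181 + 899 + 702 + 117 + 558 + 872 + 96 + 215 = 4150
Sum over 5–14: 76 + 181 + 899 + 702 + 117 + 558 + 872 + 96 + 215 + 119 = 3835
CMA at t=9 = (4150 + 3835) / (2·10) = 7985 / 20 = 399.25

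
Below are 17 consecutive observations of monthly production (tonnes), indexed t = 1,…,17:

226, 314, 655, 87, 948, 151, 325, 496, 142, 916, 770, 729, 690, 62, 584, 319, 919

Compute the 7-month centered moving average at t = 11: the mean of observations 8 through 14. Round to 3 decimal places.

Sum of periods 8–14: 496 + 142 + 916 + 770 + 729 + 690 + 62 = 3805
Divide by 7: 3805 / 7 = 543.571

543.571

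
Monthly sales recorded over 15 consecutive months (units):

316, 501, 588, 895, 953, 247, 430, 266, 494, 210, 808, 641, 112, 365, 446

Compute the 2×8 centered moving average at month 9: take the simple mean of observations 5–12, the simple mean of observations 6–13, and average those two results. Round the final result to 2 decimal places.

453.56

Sum over 5–12: 953 + 247 + 430 + 266 + 494 + 210 + 808 + 641 = 4049
Sum over 6–13: 247 + 430 + 266 + 494 + 210 + 808 + 641 + 112 = 3208
CMA at t=9 = (4049 + 3208) / (2·8) = 7257 / 16 = 453.56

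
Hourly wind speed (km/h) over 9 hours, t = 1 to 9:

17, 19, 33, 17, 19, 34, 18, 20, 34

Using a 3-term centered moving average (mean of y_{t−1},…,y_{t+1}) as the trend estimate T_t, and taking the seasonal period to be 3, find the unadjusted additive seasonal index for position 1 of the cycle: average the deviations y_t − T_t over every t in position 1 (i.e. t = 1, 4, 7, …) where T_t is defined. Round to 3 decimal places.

Season position 1 occurs at t = 4, 7 (where T_t is defined).
t=4: T_4 = 23.00000; y_4 − T_4 = 17 − 23.00000 = -6.00000
t=7: T_7 = 24.00000; y_7 − T_7 = 18 − 24.00000 = -6.00000
Mean deviation: (-6.00000 + -6.00000) / 2 = -6.000

-6.000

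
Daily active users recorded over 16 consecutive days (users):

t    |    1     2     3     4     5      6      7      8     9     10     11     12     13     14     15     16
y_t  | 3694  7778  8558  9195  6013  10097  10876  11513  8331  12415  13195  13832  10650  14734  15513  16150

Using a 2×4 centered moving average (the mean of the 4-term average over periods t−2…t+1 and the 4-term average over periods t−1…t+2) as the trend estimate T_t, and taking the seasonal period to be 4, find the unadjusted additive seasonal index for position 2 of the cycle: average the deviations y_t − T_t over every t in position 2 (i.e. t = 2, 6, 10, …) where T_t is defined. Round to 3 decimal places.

Season position 2 occurs at t = 6, 10, 14 (where T_t is defined).
t=6: T_6 = 9335.00000; y_6 − T_6 = 10097 − 9335.00000 = 762.00000
t=10: T_10 = 11653.37500; y_10 − T_10 = 12415 − 11653.37500 = 761.62500
t=14: T_14 = 13972.00000; y_14 − T_14 = 14734 − 13972.00000 = 762.00000
Mean deviation: (762.00000 + 761.62500 + 762.00000) / 3 = 761.875

761.875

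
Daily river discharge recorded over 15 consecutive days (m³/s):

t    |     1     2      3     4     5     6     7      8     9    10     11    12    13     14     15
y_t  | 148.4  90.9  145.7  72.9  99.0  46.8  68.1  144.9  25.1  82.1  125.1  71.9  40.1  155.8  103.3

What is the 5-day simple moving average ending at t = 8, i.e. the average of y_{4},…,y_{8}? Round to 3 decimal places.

86.340

Sum of periods 4–8: 72.9 + 99.0 + 46.8 + 68.1 + 144.9 = 431.7
Divide by 5: 431.7 / 5 = 86.340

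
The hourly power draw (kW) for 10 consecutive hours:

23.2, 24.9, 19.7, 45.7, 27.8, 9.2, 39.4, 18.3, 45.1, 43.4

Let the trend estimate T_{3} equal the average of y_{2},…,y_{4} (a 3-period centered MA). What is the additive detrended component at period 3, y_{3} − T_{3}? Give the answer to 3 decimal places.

-10.400

Trend T_3 = (24.9 + 19.7 + 45.7) / 3 = 90.3/3 = 30.10000
Detrended value: 19.7 − 30.10000 = -10.400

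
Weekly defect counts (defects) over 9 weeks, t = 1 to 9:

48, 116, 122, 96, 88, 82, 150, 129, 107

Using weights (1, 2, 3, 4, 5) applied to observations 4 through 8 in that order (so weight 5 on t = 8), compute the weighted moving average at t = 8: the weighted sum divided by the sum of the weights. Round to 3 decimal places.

Weighted sum: 1·96 + 2·88 + 3·82 + 4·150 + 5·129 = 96 + 176 + 246 + 600 + 645 = 1763
Weight total: 1 + 2 + 3 + 4 + 5 = 15
WMA = 1763 / 15 = 117.533

117.533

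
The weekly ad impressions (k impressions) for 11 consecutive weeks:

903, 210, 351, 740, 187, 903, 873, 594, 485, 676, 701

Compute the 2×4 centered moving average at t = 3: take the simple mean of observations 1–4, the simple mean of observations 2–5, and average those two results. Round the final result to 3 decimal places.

461.500

Sum over 1–4: 903 + 210 + 351 + 740 = 2204
Sum over 2–5: 210 + 351 + 740 + 187 = 1488
CMA at t=3 = (2204 + 1488) / (2·4) = 3692 / 8 = 461.500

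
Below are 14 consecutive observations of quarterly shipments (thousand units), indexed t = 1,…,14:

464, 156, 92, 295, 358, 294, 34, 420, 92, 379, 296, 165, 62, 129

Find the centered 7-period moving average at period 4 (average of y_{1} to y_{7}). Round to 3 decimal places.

241.857

Sum of periods 1–7: 464 + 156 + 92 + 295 + 358 + 294 + 34 = 1693
Divide by 7: 1693 / 7 = 241.857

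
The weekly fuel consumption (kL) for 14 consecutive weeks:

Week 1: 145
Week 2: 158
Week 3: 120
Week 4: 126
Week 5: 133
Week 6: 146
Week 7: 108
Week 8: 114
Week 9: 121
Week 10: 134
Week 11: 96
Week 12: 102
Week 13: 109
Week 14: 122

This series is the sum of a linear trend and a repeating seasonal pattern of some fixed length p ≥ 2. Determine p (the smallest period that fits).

First differences y_{t+1} − y_t: 13, -38, 6, 7, 13, -38, 6, 7, 13, -38, …
The difference pattern repeats every 4 terms and not for any smaller step, so p = 4.

4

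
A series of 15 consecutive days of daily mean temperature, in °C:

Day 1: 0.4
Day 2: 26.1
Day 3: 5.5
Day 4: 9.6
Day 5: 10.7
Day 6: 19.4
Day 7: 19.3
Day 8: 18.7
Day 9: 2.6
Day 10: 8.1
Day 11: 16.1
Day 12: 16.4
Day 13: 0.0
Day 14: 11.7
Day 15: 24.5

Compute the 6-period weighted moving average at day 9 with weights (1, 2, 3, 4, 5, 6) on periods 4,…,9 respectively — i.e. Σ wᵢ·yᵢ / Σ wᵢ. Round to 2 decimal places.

Weighted sum: 1·9.6 + 2·10.7 + 3·19.4 + 4·19.3 + 5·18.7 + 6·2.6 = 9.6 + 21.4 + 58.2 + 77.2 + 93.5 + 15.6 = 275.5
Weight total: 1 + 2 + 3 + 4 + 5 + 6 = 21
WMA = 275.5 / 21 = 13.12

13.12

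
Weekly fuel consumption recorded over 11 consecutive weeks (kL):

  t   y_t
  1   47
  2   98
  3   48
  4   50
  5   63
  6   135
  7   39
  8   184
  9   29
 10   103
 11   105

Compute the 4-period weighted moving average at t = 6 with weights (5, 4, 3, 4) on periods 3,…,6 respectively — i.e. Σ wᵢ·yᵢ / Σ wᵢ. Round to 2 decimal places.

73.06

Weighted sum: 5·48 + 4·50 + 3·63 + 4·135 = 240 + 200 + 189 + 540 = 1169
Weight total: 5 + 4 + 3 + 4 = 16
WMA = 1169 / 16 = 73.06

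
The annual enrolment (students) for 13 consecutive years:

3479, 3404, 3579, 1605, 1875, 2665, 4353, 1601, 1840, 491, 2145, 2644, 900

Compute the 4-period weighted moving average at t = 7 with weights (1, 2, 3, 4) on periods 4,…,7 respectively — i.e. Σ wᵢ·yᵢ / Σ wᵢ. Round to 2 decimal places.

Weighted sum: 1·1605 + 2·1875 + 3·2665 + 4·4353 = 1605 + 3750 + 7995 + 17412 = 30762
Weight total: 1 + 2 + 3 + 4 = 10
WMA = 30762 / 10 = 3076.20

3076.20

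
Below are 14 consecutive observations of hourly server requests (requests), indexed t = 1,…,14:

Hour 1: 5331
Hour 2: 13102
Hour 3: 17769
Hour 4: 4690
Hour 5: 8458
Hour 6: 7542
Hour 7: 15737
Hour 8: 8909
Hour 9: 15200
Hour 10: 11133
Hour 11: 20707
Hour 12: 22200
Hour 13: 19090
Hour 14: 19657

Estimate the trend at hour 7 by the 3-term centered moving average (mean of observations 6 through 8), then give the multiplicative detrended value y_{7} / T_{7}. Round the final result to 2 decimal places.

Trend T_7 = (7542 + 15737 + 8909) / 3 = 32188/3 = 10729.3333
Ratio to trend: 15737 / 10729.3333 = 1.47

1.47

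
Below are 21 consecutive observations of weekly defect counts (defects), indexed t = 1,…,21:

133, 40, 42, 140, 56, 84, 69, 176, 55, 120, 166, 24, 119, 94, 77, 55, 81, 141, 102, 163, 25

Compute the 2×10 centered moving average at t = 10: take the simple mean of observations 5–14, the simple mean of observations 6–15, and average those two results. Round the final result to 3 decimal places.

97.350

Sum over 5–14: 56 + 84 + 69 + 176 + 55 + 120 + 166 + 24 + 119 + 94 = 963
Sum over 6–15: 84 + 69 + 176 + 55 + 120 + 166 + 24 + 119 + 94 + 77 = 984
CMA at t=10 = (963 + 984) / (2·10) = 1947 / 20 = 97.350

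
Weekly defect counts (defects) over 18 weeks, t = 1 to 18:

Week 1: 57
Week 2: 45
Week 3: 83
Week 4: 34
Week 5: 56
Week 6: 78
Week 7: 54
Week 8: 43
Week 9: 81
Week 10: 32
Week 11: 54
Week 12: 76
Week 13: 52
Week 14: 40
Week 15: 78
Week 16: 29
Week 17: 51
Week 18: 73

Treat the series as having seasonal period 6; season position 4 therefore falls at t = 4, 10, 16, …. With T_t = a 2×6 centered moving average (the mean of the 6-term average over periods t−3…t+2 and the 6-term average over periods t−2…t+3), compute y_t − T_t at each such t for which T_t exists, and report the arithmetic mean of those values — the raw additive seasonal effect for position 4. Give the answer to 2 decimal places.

-24.54

Season position 4 occurs at t = 4, 10 (where T_t is defined).
t=4: T_4 = 58.5833; y_4 − T_4 = 34 − 58.5833 = -24.5833
t=10: T_10 = 56.5000; y_10 − T_10 = 32 − 56.5000 = -24.5000
Mean deviation: (-24.5833 + -24.5000) / 2 = -24.54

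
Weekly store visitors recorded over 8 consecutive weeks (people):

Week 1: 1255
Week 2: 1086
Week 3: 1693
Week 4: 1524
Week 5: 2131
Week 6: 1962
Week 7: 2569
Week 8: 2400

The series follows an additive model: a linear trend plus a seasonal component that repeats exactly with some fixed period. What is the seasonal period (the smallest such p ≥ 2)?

2

First differences y_{t+1} − y_t: -169, 607, -169, 607, -169, 607, …
The difference pattern repeats every 2 terms and not for any smaller step, so p = 2.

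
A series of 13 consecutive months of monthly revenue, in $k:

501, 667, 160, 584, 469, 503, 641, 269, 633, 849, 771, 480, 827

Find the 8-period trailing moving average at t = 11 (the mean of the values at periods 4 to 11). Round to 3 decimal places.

Sum of periods 4–11: 584 + 469 + 503 + 641 + 269 + 633 + 849 + 771 = 4719
Divide by 8: 4719 / 8 = 589.875

589.875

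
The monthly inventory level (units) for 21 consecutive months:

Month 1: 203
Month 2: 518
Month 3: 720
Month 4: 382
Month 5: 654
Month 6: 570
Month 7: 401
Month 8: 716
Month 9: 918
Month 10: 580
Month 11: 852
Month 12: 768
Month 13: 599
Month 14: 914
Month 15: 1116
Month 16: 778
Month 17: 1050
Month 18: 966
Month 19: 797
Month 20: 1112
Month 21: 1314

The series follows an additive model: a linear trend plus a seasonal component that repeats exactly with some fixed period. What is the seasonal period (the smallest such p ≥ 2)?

First differences y_{t+1} − y_t: 315, 202, -338, 272, -84, -169, 315, 202, -338, 272, -84, -169, 315, 202, …
The difference pattern repeats every 6 terms and not for any smaller step, so p = 6.

6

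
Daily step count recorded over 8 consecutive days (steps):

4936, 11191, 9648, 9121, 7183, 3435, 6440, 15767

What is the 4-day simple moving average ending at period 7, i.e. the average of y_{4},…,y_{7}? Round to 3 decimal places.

Sum of periods 4–7: 9121 + 7183 + 3435 + 6440 = 26179
Divide by 4: 26179 / 4 = 6544.750

6544.750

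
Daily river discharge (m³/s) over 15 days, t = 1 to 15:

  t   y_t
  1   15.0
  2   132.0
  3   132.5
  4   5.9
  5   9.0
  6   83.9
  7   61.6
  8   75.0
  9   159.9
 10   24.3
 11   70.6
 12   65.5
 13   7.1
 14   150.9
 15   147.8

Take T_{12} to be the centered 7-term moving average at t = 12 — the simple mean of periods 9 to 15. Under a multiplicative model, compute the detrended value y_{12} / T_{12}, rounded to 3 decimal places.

0.732

Trend T_12 = (159.9 + 24.3 + 70.6 + 65.5 + 7.1 + 150.9 + 147.8) / 7 = 626.1/7 = 89.44286
Ratio to trend: 65.5 / 89.44286 = 0.732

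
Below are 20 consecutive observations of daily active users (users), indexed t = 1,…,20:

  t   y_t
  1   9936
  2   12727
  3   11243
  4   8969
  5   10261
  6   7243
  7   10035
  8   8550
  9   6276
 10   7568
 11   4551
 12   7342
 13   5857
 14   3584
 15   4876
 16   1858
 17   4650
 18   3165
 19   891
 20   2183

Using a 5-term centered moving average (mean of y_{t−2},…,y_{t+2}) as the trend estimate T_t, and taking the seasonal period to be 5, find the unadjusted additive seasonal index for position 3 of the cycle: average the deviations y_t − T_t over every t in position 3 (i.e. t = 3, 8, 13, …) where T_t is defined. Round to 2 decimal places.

Season position 3 occurs at t = 3, 8, 13, 18 (where T_t is defined).
t=3: T_3 = 10627.2000; y_3 − T_3 = 11243 − 10627.2000 = 615.8000
t=8: T_8 = 7934.4000; y_8 − T_8 = 8550 − 7934.4000 = 615.6000
t=13: T_13 = 5242.0000; y_13 − T_13 = 5857 − 5242.0000 = 615.0000
t=18: T_18 = 2549.4000; y_18 − T_18 = 3165 − 2549.4000 = 615.6000
Mean deviation: (615.8000 + 615.6000 + 615.0000 + 615.6000) / 4 = 615.50

615.50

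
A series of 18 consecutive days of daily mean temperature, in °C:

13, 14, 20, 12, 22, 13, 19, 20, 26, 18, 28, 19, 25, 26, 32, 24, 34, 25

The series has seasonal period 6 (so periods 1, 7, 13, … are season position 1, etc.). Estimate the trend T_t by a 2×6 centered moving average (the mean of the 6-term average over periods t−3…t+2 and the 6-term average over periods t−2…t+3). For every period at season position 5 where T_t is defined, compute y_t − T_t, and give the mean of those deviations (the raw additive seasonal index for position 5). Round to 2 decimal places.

4.83

Season position 5 occurs at t = 5, 11 (where T_t is defined).
t=5: T_5 = 17.1667; y_5 − T_5 = 22 − 17.1667 = 4.8333
t=11: T_11 = 23.1667; y_11 − T_11 = 28 − 23.1667 = 4.8333
Mean deviation: (4.8333 + 4.8333) / 2 = 4.83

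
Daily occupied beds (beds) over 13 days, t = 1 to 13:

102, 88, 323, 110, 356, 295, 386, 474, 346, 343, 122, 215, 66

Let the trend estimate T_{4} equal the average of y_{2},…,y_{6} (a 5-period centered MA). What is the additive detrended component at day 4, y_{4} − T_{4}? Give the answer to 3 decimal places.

Trend T_4 = (88 + 323 + 110 + 356 + 295) / 5 = 1172/5 = 234.40000
Detrended value: 110 − 234.40000 = -124.400

-124.400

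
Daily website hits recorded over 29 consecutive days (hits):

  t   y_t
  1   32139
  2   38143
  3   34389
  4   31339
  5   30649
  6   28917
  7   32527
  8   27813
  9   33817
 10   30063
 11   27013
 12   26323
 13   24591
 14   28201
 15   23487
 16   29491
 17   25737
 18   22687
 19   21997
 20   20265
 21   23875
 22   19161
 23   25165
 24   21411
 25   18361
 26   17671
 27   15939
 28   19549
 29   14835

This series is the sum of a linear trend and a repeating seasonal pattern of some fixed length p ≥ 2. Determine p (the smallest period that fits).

First differences y_{t+1} − y_t: 6004, -3754, -3050, -690, -1732, 3610, -4714, 6004, -3754, -3050, -690, -1732, 3610, -4714, 6004, -3754, …
The difference pattern repeats every 7 terms and not for any smaller step, so p = 7.

7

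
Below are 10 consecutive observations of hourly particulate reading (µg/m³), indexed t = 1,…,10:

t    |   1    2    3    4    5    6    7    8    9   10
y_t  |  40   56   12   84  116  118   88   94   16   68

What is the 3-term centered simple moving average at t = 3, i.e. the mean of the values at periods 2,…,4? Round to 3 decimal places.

Sum of periods 2–4: 56 + 12 + 84 = 152
Divide by 3: 152 / 3 = 50.667

50.667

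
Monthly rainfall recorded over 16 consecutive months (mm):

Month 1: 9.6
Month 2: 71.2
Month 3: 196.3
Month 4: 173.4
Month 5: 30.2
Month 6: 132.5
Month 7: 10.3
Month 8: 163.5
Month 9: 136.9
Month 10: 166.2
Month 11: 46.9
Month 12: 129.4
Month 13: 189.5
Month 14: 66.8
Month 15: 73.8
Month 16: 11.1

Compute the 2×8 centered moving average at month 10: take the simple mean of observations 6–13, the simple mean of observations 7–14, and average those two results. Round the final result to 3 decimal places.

117.794

Sum over 6–13: 132.5 + 10.3 + 163.5 + 136.9 + 166.2 + 46.9 + 129.4 + 189.5 = 975.2
Sum over 7–14: 10.3 + 163.5 + 136.9 + 166.2 + 46.9 + 129.4 + 189.5 + 66.8 = 909.5
CMA at t=10 = (975.2 + 909.5) / (2·8) = 1884.7 / 16 = 117.794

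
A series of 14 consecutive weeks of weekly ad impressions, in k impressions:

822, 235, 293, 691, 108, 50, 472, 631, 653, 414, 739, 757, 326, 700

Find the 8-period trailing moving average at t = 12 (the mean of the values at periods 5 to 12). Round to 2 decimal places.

478.00

Sum of periods 5–12: 108 + 50 + 472 + 631 + 653 + 414 + 739 + 757 = 3824
Divide by 8: 3824 / 8 = 478.00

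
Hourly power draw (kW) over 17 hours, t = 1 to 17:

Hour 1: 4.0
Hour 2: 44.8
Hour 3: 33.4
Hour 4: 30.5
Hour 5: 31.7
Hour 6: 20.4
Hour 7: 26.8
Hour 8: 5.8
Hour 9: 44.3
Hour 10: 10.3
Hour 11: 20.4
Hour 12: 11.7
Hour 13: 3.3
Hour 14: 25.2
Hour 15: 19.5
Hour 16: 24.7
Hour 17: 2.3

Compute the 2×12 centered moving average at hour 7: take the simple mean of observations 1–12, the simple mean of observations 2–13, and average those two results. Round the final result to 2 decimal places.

Sum over 1–12: 4.0 + 44.8 + 33.4 + 30.5 + 31.7 + 20.4 + 26.8 + 5.8 + 44.3 + 10.3 + 20.4 + 11.7 = 284.1
Sum over 2–13: 44.8 + 33.4 + 30.5 + 31.7 + 20.4 + 26.8 + 5.8 + 44.3 + 10.3 + 20.4 + 11.7 + 3.3 = 283.4
CMA at t=7 = (284.1 + 283.4) / (2·12) = 567.5 / 24 = 23.65

23.65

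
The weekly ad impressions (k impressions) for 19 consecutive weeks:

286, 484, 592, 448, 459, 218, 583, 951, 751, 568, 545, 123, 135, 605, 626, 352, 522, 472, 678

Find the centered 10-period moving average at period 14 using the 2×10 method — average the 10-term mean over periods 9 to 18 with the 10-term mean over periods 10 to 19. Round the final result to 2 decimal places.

Sum over 9–18: 751 + 568 + 545 + 123 + 135 + 605 + 626 + 352 + 522 + 472 = 4699
Sum over 10–19: 568 + 545 + 123 + 135 + 605 + 626 + 352 + 522 + 472 + 678 = 4626
CMA at t=14 = (4699 + 4626) / (2·10) = 9325 / 20 = 466.25

466.25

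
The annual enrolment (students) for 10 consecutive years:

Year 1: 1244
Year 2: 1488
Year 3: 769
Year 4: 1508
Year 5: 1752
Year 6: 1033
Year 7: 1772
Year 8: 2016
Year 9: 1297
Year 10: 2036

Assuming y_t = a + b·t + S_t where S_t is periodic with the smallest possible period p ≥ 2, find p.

First differences y_{t+1} − y_t: 244, -719, 739, 244, -719, 739, 244, -719, …
The difference pattern repeats every 3 terms and not for any smaller step, so p = 3.

3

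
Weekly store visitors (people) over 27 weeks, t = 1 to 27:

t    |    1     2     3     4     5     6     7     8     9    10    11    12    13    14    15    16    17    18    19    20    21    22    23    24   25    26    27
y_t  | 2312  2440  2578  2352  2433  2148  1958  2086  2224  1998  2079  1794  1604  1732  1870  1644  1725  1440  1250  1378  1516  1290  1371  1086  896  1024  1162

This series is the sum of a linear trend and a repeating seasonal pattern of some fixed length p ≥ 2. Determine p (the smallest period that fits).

First differences y_{t+1} − y_t: 128, 138, -226, 81, -285, -190, 128, 138, -226, 81, -285, -190, 128, 138, …
The difference pattern repeats every 6 terms and not for any smaller step, so p = 6.

6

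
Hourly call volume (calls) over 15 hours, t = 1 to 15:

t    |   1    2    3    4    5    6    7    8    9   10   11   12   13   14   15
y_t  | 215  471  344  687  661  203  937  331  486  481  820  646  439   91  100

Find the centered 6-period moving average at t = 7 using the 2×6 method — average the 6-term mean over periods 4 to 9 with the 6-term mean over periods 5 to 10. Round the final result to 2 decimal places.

Sum over 4–9: 687 + 661 + 203 + 937 + 331 + 486 = 3305
Sum over 5–10: 661 + 203 + 937 + 331 + 486 + 481 = 3099
CMA at t=7 = (3305 + 3099) / (2·6) = 6404 / 12 = 533.67

533.67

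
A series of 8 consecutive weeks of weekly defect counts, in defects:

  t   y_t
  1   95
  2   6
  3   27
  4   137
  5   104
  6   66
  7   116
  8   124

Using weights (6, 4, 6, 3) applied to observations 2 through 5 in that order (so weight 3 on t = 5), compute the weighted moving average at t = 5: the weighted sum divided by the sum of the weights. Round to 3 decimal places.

67.263

Weighted sum: 6·6 + 4·27 + 6·137 + 3·104 = 36 + 108 + 822 + 312 = 1278
Weight total: 6 + 4 + 6 + 3 = 19
WMA = 1278 / 19 = 67.263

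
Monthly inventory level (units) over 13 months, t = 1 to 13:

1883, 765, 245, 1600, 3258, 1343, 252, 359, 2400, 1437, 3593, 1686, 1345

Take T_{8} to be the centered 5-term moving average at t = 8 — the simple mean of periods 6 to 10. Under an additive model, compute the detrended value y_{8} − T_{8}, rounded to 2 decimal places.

-799.20

Trend T_8 = (1343 + 252 + 359 + 2400 + 1437) / 5 = 5791/5 = 1158.2000
Detrended value: 359 − 1158.2000 = -799.20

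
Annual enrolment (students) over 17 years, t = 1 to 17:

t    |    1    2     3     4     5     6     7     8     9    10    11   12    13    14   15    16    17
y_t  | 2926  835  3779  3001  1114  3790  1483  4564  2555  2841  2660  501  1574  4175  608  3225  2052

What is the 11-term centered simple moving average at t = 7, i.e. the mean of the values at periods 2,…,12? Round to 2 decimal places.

2465.73

Sum of periods 2–12: 835 + 3779 + 3001 + 1114 + 3790 + 1483 + 4564 + 2555 + 2841 + 2660 + 501 = 27123
Divide by 11: 27123 / 11 = 2465.73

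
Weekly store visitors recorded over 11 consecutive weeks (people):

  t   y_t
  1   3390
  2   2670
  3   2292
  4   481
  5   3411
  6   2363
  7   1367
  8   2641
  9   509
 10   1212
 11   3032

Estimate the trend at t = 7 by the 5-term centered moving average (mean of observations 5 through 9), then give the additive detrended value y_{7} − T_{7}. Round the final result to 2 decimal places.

-691.20

Trend T_7 = (3411 + 2363 + 1367 + 2641 + 509) / 5 = 10291/5 = 2058.2000
Detrended value: 1367 − 2058.2000 = -691.20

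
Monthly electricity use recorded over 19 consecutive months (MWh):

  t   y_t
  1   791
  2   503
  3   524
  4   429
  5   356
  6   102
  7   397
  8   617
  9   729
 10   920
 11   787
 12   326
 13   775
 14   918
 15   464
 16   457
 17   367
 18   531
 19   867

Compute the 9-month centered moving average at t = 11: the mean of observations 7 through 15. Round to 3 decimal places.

659.222

Sum of periods 7–15: 397 + 617 + 729 + 920 + 787 + 326 + 775 + 918 + 464 = 5933
Divide by 9: 5933 / 9 = 659.222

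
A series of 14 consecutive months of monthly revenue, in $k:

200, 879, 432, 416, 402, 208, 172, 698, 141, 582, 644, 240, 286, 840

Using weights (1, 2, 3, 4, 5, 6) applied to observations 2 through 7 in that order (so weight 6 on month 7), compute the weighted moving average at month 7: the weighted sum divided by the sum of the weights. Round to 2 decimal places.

Weighted sum: 1·879 + 2·432 + 3·416 + 4·402 + 5·208 + 6·172 = 879 + 864 + 1248 + 1608 + 1040 + 1032 = 6671
Weight total: 1 + 2 + 3 + 4 + 5 + 6 = 21
WMA = 6671 / 21 = 317.67

317.67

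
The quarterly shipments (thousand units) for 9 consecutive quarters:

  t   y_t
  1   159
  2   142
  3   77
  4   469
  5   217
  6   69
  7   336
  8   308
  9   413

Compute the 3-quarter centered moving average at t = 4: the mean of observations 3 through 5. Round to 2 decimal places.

Sum of periods 3–5: 77 + 469 + 217 = 763
Divide by 3: 763 / 3 = 254.33

254.33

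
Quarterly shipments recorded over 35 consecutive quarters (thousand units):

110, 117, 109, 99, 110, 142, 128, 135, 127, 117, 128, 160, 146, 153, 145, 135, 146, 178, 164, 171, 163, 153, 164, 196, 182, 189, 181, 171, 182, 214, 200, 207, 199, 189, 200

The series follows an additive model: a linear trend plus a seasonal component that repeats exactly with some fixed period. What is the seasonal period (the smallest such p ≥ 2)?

First differences y_{t+1} − y_t: 7, -8, -10, 11, 32, -14, 7, -8, -10, 11, 32, -14, 7, -8, …
The difference pattern repeats every 6 terms and not for any smaller step, so p = 6.

6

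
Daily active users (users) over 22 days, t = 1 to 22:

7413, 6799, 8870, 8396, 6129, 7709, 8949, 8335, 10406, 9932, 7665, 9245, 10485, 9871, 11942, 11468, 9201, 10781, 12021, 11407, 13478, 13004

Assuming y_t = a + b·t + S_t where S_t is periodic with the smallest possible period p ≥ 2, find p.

6

First differences y_{t+1} − y_t: -614, 2071, -474, -2267, 1580, 1240, -614, 2071, -474, -2267, 1580, 1240, -614, 2071, …
The difference pattern repeats every 6 terms and not for any smaller step, so p = 6.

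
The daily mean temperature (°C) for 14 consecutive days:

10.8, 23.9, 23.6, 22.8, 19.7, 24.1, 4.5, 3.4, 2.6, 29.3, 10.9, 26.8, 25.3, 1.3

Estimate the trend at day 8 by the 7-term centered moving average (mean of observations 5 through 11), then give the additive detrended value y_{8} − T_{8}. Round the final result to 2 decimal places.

-10.10

Trend T_8 = (19.7 + 24.1 + 4.5 + 3.4 + 2.6 + 29.3 + 10.9) / 7 = 94.5/7 = 13.5000
Detrended value: 3.4 − 13.5000 = -10.10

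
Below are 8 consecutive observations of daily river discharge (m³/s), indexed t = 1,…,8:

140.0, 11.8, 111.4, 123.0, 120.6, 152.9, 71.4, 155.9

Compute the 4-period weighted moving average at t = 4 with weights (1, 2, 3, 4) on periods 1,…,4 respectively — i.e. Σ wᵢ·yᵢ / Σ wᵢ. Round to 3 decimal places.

Weighted sum: 1·140.0 + 2·11.8 + 3·111.4 + 4·123.0 = 140.0 + 23.6 + 334.2 + 492.0 = 989.8
Weight total: 1 + 2 + 3 + 4 = 10
WMA = 989.8 / 10 = 98.980

98.980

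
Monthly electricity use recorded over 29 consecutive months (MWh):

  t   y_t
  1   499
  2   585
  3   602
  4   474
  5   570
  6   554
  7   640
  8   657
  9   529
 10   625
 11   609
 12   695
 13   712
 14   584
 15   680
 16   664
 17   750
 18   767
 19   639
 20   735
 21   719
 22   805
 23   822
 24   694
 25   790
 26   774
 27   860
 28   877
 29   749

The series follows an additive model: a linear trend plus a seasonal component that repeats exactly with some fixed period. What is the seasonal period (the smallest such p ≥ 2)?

5

First differences y_{t+1} − y_t: 86, 17, -128, 96, -16, 86, 17, -128, 96, -16, 86, 17, …
The difference pattern repeats every 5 terms and not for any smaller step, so p = 5.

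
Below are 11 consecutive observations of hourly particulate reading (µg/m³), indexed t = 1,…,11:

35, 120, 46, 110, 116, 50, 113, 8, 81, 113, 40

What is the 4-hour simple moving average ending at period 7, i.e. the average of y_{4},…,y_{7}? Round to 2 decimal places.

Sum of periods 4–7: 110 + 116 + 50 + 113 = 389
Divide by 4: 389 / 4 = 97.25

97.25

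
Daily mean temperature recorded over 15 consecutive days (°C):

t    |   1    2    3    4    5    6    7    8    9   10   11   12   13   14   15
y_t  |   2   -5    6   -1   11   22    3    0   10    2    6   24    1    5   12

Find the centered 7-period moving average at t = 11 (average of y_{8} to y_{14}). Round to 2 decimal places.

6.86

Sum of periods 8–14: 0 + 10 + 2 + 6 + 24 + 1 + 5 = 48
Divide by 7: 48 / 7 = 6.86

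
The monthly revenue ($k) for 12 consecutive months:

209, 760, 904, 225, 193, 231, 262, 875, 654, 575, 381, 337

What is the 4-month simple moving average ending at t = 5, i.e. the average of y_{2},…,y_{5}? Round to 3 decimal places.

520.500

Sum of periods 2–5: 760 + 904 + 225 + 193 = 2082
Divide by 4: 2082 / 4 = 520.500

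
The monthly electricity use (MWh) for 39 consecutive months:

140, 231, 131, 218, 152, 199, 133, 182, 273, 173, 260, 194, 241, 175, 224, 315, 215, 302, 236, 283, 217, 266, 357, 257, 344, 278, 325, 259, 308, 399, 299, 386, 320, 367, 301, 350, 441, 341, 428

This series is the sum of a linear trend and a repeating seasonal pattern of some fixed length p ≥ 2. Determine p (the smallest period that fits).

7

First differences y_{t+1} − y_t: 91, -100, 87, -66, 47, -66, 49, 91, -100, 87, -66, 47, -66, 49, 91, -100, …
The difference pattern repeats every 7 terms and not for any smaller step, so p = 7.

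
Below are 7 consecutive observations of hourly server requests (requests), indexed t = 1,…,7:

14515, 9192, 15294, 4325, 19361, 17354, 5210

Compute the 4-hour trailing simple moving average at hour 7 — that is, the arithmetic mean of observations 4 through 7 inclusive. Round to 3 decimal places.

11562.500

Sum of periods 4–7: 4325 + 19361 + 17354 + 5210 = 46250
Divide by 4: 46250 / 4 = 11562.500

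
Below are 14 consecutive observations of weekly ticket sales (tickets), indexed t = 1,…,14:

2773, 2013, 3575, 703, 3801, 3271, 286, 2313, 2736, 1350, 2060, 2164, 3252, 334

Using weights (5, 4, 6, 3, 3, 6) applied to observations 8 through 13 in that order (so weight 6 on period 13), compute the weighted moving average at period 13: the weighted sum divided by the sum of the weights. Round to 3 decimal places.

2325.667

Weighted sum: 5·2313 + 4·2736 + 6·1350 + 3·2060 + 3·2164 + 6·3252 = 11565 + 10944 + 8100 + 6180 + 6492 + 19512 = 62793
Weight total: 5 + 4 + 6 + 3 + 3 + 6 = 27
WMA = 62793 / 27 = 2325.667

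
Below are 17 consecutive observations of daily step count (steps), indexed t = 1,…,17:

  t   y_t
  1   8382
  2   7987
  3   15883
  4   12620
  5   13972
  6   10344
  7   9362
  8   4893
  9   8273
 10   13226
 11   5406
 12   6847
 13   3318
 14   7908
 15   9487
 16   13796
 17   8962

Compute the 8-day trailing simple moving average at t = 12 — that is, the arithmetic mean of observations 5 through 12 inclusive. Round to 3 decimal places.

9040.375

Sum of periods 5–12: 13972 + 10344 + 9362 + 4893 + 8273 + 13226 + 5406 + 6847 = 72323
Divide by 8: 72323 / 8 = 9040.375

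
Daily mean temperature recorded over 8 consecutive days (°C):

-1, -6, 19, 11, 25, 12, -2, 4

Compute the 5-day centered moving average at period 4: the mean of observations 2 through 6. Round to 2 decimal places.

Sum of periods 2–6: (-6) + 19 + 11 + 25 + 12 = 61
Divide by 5: 61 / 5 = 12.20

12.20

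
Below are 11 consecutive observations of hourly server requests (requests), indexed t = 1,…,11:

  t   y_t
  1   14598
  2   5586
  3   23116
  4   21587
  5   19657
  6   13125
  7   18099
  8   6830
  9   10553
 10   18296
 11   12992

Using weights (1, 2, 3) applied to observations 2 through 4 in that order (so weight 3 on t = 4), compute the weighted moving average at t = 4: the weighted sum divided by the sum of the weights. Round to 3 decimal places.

19429.833

Weighted sum: 1·5586 + 2·23116 + 3·21587 = 5586 + 46232 + 64761 = 116579
Weight total: 1 + 2 + 3 = 6
WMA = 116579 / 6 = 19429.833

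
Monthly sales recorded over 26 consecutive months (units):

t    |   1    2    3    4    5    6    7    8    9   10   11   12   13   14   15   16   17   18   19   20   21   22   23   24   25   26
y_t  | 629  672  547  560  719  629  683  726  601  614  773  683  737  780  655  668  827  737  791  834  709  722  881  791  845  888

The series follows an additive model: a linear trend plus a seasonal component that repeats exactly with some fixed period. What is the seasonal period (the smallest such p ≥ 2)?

6

First differences y_{t+1} − y_t: 43, -125, 13, 159, -90, 54, 43, -125, 13, 159, -90, 54, 43, -125, …
The difference pattern repeats every 6 terms and not for any smaller step, so p = 6.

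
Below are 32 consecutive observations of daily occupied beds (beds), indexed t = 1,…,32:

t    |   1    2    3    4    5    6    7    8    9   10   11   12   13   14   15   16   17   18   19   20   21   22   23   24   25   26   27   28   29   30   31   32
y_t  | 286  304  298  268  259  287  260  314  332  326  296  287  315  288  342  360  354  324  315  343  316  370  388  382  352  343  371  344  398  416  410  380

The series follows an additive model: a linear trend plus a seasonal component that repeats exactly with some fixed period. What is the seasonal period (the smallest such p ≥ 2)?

First differences y_{t+1} − y_t: 18, -6, -30, -9, 28, -27, 54, 18, -6, -30, -9, 28, -27, 54, 18, -6, …
The difference pattern repeats every 7 terms and not for any smaller step, so p = 7.

7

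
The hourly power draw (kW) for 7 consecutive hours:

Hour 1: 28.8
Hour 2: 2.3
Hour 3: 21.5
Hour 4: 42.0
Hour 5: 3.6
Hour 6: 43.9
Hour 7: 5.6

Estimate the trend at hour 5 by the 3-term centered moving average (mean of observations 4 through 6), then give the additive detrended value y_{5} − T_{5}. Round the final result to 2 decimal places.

Trend T_5 = (42.0 + 3.6 + 43.9) / 3 = 89.5/3 = 29.8333
Detrended value: 3.6 − 29.8333 = -26.23

-26.23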